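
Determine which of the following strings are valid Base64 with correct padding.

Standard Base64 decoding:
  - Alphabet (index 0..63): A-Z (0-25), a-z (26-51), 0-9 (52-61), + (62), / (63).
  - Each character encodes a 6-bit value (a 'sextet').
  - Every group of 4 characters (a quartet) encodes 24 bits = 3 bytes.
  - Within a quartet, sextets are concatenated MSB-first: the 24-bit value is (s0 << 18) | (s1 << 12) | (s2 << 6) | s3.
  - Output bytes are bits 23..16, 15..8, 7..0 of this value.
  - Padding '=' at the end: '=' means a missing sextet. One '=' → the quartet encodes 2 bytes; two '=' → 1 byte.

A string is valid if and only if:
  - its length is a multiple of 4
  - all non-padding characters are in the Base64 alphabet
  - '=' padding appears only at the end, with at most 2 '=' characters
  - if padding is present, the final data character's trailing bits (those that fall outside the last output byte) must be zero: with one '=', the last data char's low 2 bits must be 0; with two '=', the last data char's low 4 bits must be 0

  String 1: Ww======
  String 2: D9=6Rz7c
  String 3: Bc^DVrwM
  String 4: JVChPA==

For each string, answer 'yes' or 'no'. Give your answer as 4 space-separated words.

Answer: no no no yes

Derivation:
String 1: 'Ww======' → invalid (6 pad chars (max 2))
String 2: 'D9=6Rz7c' → invalid (bad char(s): ['=']; '=' in middle)
String 3: 'Bc^DVrwM' → invalid (bad char(s): ['^'])
String 4: 'JVChPA==' → valid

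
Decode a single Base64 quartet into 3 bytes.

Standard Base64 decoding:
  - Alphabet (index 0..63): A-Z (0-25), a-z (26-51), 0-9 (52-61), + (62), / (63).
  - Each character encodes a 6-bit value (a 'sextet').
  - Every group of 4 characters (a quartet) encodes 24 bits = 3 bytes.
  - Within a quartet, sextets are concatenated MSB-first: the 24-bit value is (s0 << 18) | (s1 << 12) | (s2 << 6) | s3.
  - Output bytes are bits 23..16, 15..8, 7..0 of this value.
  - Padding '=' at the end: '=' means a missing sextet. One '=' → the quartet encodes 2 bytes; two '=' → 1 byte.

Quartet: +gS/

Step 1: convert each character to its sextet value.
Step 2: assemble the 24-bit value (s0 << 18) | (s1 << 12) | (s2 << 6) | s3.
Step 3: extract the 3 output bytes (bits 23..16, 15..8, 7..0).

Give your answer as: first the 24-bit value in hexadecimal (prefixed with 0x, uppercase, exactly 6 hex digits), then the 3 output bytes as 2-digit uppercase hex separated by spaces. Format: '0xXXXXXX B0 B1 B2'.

Answer: 0xFA04BF FA 04 BF

Derivation:
Sextets: +=62, g=32, S=18, /=63
24-bit: (62<<18) | (32<<12) | (18<<6) | 63
      = 0xF80000 | 0x020000 | 0x000480 | 0x00003F
      = 0xFA04BF
Bytes: (v>>16)&0xFF=FA, (v>>8)&0xFF=04, v&0xFF=BF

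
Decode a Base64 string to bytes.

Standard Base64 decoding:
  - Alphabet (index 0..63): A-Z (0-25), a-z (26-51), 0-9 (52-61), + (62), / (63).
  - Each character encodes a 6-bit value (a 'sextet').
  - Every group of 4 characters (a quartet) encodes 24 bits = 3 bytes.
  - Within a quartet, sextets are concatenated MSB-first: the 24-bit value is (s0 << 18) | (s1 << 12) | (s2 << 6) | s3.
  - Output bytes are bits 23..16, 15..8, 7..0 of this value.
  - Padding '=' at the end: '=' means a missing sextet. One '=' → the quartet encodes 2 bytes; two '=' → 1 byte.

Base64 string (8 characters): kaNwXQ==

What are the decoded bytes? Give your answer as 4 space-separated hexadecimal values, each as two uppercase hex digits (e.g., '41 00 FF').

After char 0 ('k'=36): chars_in_quartet=1 acc=0x24 bytes_emitted=0
After char 1 ('a'=26): chars_in_quartet=2 acc=0x91A bytes_emitted=0
After char 2 ('N'=13): chars_in_quartet=3 acc=0x2468D bytes_emitted=0
After char 3 ('w'=48): chars_in_quartet=4 acc=0x91A370 -> emit 91 A3 70, reset; bytes_emitted=3
After char 4 ('X'=23): chars_in_quartet=1 acc=0x17 bytes_emitted=3
After char 5 ('Q'=16): chars_in_quartet=2 acc=0x5D0 bytes_emitted=3
Padding '==': partial quartet acc=0x5D0 -> emit 5D; bytes_emitted=4

Answer: 91 A3 70 5D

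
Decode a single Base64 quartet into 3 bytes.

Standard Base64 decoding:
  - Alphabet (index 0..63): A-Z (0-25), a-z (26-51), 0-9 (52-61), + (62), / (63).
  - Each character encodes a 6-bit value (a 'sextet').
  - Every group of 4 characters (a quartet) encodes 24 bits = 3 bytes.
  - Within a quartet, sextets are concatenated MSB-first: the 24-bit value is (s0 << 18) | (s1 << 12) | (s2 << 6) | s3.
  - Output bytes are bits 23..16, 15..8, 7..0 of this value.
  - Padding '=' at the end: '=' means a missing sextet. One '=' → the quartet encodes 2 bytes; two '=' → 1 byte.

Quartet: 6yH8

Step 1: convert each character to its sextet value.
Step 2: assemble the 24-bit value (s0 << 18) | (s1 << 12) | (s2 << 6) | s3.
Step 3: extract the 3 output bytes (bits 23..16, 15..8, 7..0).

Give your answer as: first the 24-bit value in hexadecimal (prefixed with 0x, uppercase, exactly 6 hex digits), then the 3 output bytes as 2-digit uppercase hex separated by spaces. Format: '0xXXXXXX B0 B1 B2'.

Answer: 0xEB21FC EB 21 FC

Derivation:
Sextets: 6=58, y=50, H=7, 8=60
24-bit: (58<<18) | (50<<12) | (7<<6) | 60
      = 0xE80000 | 0x032000 | 0x0001C0 | 0x00003C
      = 0xEB21FC
Bytes: (v>>16)&0xFF=EB, (v>>8)&0xFF=21, v&0xFF=FC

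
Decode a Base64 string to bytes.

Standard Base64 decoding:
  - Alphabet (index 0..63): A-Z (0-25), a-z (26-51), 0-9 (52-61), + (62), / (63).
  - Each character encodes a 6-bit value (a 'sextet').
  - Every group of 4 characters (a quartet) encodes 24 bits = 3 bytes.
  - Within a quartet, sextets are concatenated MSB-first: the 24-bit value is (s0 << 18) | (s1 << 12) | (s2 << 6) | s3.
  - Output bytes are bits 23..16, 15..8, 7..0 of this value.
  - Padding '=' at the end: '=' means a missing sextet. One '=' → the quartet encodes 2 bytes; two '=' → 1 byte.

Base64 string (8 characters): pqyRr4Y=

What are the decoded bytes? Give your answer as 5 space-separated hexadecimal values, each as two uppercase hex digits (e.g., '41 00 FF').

After char 0 ('p'=41): chars_in_quartet=1 acc=0x29 bytes_emitted=0
After char 1 ('q'=42): chars_in_quartet=2 acc=0xA6A bytes_emitted=0
After char 2 ('y'=50): chars_in_quartet=3 acc=0x29AB2 bytes_emitted=0
After char 3 ('R'=17): chars_in_quartet=4 acc=0xA6AC91 -> emit A6 AC 91, reset; bytes_emitted=3
After char 4 ('r'=43): chars_in_quartet=1 acc=0x2B bytes_emitted=3
After char 5 ('4'=56): chars_in_quartet=2 acc=0xAF8 bytes_emitted=3
After char 6 ('Y'=24): chars_in_quartet=3 acc=0x2BE18 bytes_emitted=3
Padding '=': partial quartet acc=0x2BE18 -> emit AF 86; bytes_emitted=5

Answer: A6 AC 91 AF 86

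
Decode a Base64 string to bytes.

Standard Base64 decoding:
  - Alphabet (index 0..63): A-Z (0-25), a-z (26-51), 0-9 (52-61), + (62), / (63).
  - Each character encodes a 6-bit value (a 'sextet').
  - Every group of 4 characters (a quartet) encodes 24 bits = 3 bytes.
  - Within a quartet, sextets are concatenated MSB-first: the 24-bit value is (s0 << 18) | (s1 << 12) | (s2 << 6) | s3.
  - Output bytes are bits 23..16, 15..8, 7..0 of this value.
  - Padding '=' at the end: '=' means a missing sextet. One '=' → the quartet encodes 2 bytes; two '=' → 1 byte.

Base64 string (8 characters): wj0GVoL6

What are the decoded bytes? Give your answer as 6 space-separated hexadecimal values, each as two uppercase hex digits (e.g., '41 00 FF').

After char 0 ('w'=48): chars_in_quartet=1 acc=0x30 bytes_emitted=0
After char 1 ('j'=35): chars_in_quartet=2 acc=0xC23 bytes_emitted=0
After char 2 ('0'=52): chars_in_quartet=3 acc=0x308F4 bytes_emitted=0
After char 3 ('G'=6): chars_in_quartet=4 acc=0xC23D06 -> emit C2 3D 06, reset; bytes_emitted=3
After char 4 ('V'=21): chars_in_quartet=1 acc=0x15 bytes_emitted=3
After char 5 ('o'=40): chars_in_quartet=2 acc=0x568 bytes_emitted=3
After char 6 ('L'=11): chars_in_quartet=3 acc=0x15A0B bytes_emitted=3
After char 7 ('6'=58): chars_in_quartet=4 acc=0x5682FA -> emit 56 82 FA, reset; bytes_emitted=6

Answer: C2 3D 06 56 82 FA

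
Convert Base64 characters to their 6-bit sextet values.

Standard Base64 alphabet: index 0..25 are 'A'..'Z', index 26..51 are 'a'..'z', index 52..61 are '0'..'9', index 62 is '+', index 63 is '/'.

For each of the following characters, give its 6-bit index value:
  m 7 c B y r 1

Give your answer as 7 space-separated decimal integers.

'm': a..z range, 26 + ord('m') − ord('a') = 38
'7': 0..9 range, 52 + ord('7') − ord('0') = 59
'c': a..z range, 26 + ord('c') − ord('a') = 28
'B': A..Z range, ord('B') − ord('A') = 1
'y': a..z range, 26 + ord('y') − ord('a') = 50
'r': a..z range, 26 + ord('r') − ord('a') = 43
'1': 0..9 range, 52 + ord('1') − ord('0') = 53

Answer: 38 59 28 1 50 43 53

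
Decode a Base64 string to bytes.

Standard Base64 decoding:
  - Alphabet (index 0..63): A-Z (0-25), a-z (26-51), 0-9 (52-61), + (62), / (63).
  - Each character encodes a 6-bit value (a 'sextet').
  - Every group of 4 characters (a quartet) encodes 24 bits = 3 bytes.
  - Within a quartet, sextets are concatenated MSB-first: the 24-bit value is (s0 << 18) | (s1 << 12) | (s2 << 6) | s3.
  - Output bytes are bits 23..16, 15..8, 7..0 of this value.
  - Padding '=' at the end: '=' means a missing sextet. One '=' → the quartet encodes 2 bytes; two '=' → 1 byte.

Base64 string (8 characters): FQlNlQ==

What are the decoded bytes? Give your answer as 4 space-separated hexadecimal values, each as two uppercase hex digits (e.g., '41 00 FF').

Answer: 15 09 4D 95

Derivation:
After char 0 ('F'=5): chars_in_quartet=1 acc=0x5 bytes_emitted=0
After char 1 ('Q'=16): chars_in_quartet=2 acc=0x150 bytes_emitted=0
After char 2 ('l'=37): chars_in_quartet=3 acc=0x5425 bytes_emitted=0
After char 3 ('N'=13): chars_in_quartet=4 acc=0x15094D -> emit 15 09 4D, reset; bytes_emitted=3
After char 4 ('l'=37): chars_in_quartet=1 acc=0x25 bytes_emitted=3
After char 5 ('Q'=16): chars_in_quartet=2 acc=0x950 bytes_emitted=3
Padding '==': partial quartet acc=0x950 -> emit 95; bytes_emitted=4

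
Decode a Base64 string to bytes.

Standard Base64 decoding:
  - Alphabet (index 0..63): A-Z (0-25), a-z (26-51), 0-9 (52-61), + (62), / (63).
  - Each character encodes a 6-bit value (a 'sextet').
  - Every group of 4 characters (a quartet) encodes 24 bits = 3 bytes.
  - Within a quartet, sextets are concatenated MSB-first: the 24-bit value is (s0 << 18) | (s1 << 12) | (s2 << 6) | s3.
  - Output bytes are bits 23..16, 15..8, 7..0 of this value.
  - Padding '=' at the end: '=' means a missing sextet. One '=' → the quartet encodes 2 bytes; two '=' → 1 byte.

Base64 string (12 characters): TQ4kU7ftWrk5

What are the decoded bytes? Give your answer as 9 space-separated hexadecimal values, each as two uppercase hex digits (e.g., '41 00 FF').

After char 0 ('T'=19): chars_in_quartet=1 acc=0x13 bytes_emitted=0
After char 1 ('Q'=16): chars_in_quartet=2 acc=0x4D0 bytes_emitted=0
After char 2 ('4'=56): chars_in_quartet=3 acc=0x13438 bytes_emitted=0
After char 3 ('k'=36): chars_in_quartet=4 acc=0x4D0E24 -> emit 4D 0E 24, reset; bytes_emitted=3
After char 4 ('U'=20): chars_in_quartet=1 acc=0x14 bytes_emitted=3
After char 5 ('7'=59): chars_in_quartet=2 acc=0x53B bytes_emitted=3
After char 6 ('f'=31): chars_in_quartet=3 acc=0x14EDF bytes_emitted=3
After char 7 ('t'=45): chars_in_quartet=4 acc=0x53B7ED -> emit 53 B7 ED, reset; bytes_emitted=6
After char 8 ('W'=22): chars_in_quartet=1 acc=0x16 bytes_emitted=6
After char 9 ('r'=43): chars_in_quartet=2 acc=0x5AB bytes_emitted=6
After char 10 ('k'=36): chars_in_quartet=3 acc=0x16AE4 bytes_emitted=6
After char 11 ('5'=57): chars_in_quartet=4 acc=0x5AB939 -> emit 5A B9 39, reset; bytes_emitted=9

Answer: 4D 0E 24 53 B7 ED 5A B9 39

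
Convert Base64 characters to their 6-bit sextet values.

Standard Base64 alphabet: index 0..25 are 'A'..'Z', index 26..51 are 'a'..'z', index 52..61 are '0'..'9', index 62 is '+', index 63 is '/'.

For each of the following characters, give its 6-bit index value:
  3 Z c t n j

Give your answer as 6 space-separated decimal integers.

'3': 0..9 range, 52 + ord('3') − ord('0') = 55
'Z': A..Z range, ord('Z') − ord('A') = 25
'c': a..z range, 26 + ord('c') − ord('a') = 28
't': a..z range, 26 + ord('t') − ord('a') = 45
'n': a..z range, 26 + ord('n') − ord('a') = 39
'j': a..z range, 26 + ord('j') − ord('a') = 35

Answer: 55 25 28 45 39 35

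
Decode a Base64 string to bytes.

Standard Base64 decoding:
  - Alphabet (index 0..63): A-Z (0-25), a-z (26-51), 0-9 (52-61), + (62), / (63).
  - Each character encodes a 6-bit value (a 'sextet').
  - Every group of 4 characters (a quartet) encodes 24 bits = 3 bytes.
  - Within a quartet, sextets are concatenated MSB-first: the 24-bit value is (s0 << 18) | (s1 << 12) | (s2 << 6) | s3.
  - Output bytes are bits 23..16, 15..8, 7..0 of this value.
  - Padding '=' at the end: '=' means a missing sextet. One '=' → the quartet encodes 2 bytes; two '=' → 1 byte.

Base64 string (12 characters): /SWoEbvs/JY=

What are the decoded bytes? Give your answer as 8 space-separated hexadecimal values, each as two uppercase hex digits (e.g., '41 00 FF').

After char 0 ('/'=63): chars_in_quartet=1 acc=0x3F bytes_emitted=0
After char 1 ('S'=18): chars_in_quartet=2 acc=0xFD2 bytes_emitted=0
After char 2 ('W'=22): chars_in_quartet=3 acc=0x3F496 bytes_emitted=0
After char 3 ('o'=40): chars_in_quartet=4 acc=0xFD25A8 -> emit FD 25 A8, reset; bytes_emitted=3
After char 4 ('E'=4): chars_in_quartet=1 acc=0x4 bytes_emitted=3
After char 5 ('b'=27): chars_in_quartet=2 acc=0x11B bytes_emitted=3
After char 6 ('v'=47): chars_in_quartet=3 acc=0x46EF bytes_emitted=3
After char 7 ('s'=44): chars_in_quartet=4 acc=0x11BBEC -> emit 11 BB EC, reset; bytes_emitted=6
After char 8 ('/'=63): chars_in_quartet=1 acc=0x3F bytes_emitted=6
After char 9 ('J'=9): chars_in_quartet=2 acc=0xFC9 bytes_emitted=6
After char 10 ('Y'=24): chars_in_quartet=3 acc=0x3F258 bytes_emitted=6
Padding '=': partial quartet acc=0x3F258 -> emit FC 96; bytes_emitted=8

Answer: FD 25 A8 11 BB EC FC 96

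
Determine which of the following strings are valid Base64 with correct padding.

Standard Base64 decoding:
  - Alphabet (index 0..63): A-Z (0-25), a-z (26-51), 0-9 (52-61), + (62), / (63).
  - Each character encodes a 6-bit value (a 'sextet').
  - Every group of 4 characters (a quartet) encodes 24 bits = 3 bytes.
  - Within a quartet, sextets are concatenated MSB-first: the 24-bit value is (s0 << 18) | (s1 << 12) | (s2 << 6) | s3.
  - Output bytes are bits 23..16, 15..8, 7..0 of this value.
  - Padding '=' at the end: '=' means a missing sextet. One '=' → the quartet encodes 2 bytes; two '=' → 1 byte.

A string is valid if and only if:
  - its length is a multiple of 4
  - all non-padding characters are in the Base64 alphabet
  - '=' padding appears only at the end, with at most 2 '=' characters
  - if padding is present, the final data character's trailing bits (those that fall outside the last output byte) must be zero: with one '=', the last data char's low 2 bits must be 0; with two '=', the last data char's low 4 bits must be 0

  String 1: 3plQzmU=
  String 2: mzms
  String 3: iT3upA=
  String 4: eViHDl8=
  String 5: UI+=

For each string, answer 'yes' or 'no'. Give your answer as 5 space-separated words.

Answer: yes yes no yes no

Derivation:
String 1: '3plQzmU=' → valid
String 2: 'mzms' → valid
String 3: 'iT3upA=' → invalid (len=7 not mult of 4)
String 4: 'eViHDl8=' → valid
String 5: 'UI+=' → invalid (bad trailing bits)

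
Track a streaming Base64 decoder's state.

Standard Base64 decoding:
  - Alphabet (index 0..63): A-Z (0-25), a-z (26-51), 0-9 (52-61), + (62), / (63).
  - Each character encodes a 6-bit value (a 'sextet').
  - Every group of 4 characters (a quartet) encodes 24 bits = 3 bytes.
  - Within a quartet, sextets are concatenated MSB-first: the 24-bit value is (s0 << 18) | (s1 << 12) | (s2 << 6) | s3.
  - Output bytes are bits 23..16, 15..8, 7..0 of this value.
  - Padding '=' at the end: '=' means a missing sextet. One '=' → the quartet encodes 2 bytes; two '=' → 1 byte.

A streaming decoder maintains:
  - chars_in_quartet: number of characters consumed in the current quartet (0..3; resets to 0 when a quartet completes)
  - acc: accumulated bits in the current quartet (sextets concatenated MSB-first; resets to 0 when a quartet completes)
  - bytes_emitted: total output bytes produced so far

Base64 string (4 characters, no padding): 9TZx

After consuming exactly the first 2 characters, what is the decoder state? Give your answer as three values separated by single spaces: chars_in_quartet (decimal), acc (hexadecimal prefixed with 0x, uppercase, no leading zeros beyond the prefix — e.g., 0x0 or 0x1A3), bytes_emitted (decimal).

Answer: 2 0xF53 0

Derivation:
After char 0 ('9'=61): chars_in_quartet=1 acc=0x3D bytes_emitted=0
After char 1 ('T'=19): chars_in_quartet=2 acc=0xF53 bytes_emitted=0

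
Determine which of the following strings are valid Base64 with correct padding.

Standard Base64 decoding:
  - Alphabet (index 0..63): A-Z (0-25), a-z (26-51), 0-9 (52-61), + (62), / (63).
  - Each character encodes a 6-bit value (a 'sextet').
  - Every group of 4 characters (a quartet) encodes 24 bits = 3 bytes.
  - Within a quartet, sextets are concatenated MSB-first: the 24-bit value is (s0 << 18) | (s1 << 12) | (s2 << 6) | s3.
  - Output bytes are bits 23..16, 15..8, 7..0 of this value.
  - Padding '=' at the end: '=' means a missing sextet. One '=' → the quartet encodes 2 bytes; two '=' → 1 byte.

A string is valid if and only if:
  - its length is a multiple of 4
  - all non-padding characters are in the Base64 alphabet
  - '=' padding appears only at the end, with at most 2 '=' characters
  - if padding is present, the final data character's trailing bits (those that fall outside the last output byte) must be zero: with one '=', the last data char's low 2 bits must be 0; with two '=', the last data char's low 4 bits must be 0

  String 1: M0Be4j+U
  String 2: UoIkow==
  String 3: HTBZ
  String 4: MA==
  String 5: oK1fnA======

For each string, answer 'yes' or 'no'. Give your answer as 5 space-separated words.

String 1: 'M0Be4j+U' → valid
String 2: 'UoIkow==' → valid
String 3: 'HTBZ' → valid
String 4: 'MA==' → valid
String 5: 'oK1fnA======' → invalid (6 pad chars (max 2))

Answer: yes yes yes yes no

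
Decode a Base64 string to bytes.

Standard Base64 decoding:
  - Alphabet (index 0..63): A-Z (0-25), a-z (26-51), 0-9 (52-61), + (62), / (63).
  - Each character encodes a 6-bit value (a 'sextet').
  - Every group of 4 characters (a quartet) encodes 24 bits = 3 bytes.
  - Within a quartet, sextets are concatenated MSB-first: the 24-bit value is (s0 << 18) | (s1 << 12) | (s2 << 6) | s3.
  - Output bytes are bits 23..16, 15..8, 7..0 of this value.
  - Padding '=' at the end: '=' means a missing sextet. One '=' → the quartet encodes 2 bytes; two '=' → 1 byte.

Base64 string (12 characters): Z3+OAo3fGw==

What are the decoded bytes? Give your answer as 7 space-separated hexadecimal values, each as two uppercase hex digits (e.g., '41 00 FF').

After char 0 ('Z'=25): chars_in_quartet=1 acc=0x19 bytes_emitted=0
After char 1 ('3'=55): chars_in_quartet=2 acc=0x677 bytes_emitted=0
After char 2 ('+'=62): chars_in_quartet=3 acc=0x19DFE bytes_emitted=0
After char 3 ('O'=14): chars_in_quartet=4 acc=0x677F8E -> emit 67 7F 8E, reset; bytes_emitted=3
After char 4 ('A'=0): chars_in_quartet=1 acc=0x0 bytes_emitted=3
After char 5 ('o'=40): chars_in_quartet=2 acc=0x28 bytes_emitted=3
After char 6 ('3'=55): chars_in_quartet=3 acc=0xA37 bytes_emitted=3
After char 7 ('f'=31): chars_in_quartet=4 acc=0x28DDF -> emit 02 8D DF, reset; bytes_emitted=6
After char 8 ('G'=6): chars_in_quartet=1 acc=0x6 bytes_emitted=6
After char 9 ('w'=48): chars_in_quartet=2 acc=0x1B0 bytes_emitted=6
Padding '==': partial quartet acc=0x1B0 -> emit 1B; bytes_emitted=7

Answer: 67 7F 8E 02 8D DF 1B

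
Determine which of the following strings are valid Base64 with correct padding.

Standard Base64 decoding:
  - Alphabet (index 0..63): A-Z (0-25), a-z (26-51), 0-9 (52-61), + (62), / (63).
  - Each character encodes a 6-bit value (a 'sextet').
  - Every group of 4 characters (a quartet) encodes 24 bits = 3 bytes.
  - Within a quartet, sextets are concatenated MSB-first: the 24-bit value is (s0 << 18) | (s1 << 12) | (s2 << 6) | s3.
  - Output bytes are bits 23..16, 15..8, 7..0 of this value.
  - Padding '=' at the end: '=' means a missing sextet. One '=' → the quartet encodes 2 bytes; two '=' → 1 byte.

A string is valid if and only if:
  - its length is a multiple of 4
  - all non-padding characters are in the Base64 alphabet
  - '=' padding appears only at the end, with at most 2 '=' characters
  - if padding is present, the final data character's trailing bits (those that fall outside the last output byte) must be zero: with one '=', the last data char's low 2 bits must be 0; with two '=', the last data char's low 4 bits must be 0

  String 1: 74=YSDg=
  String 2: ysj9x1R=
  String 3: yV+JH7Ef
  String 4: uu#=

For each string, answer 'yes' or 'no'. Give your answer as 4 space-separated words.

String 1: '74=YSDg=' → invalid (bad char(s): ['=']; '=' in middle)
String 2: 'ysj9x1R=' → invalid (bad trailing bits)
String 3: 'yV+JH7Ef' → valid
String 4: 'uu#=' → invalid (bad char(s): ['#'])

Answer: no no yes no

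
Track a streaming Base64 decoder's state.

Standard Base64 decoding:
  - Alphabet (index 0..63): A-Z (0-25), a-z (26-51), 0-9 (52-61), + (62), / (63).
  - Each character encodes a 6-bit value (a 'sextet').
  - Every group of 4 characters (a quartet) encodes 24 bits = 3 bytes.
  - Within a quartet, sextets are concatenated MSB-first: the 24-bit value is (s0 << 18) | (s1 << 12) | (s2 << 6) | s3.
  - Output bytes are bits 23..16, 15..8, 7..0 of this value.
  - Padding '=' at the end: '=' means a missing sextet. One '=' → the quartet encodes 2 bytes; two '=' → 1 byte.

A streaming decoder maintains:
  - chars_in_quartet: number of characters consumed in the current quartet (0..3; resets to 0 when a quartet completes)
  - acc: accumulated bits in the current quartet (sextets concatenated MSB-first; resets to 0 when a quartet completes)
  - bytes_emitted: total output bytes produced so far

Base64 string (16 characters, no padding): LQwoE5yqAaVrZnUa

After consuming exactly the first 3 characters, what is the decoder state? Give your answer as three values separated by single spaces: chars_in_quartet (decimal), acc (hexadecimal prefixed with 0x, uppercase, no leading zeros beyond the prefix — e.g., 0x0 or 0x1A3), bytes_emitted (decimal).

After char 0 ('L'=11): chars_in_quartet=1 acc=0xB bytes_emitted=0
After char 1 ('Q'=16): chars_in_quartet=2 acc=0x2D0 bytes_emitted=0
After char 2 ('w'=48): chars_in_quartet=3 acc=0xB430 bytes_emitted=0

Answer: 3 0xB430 0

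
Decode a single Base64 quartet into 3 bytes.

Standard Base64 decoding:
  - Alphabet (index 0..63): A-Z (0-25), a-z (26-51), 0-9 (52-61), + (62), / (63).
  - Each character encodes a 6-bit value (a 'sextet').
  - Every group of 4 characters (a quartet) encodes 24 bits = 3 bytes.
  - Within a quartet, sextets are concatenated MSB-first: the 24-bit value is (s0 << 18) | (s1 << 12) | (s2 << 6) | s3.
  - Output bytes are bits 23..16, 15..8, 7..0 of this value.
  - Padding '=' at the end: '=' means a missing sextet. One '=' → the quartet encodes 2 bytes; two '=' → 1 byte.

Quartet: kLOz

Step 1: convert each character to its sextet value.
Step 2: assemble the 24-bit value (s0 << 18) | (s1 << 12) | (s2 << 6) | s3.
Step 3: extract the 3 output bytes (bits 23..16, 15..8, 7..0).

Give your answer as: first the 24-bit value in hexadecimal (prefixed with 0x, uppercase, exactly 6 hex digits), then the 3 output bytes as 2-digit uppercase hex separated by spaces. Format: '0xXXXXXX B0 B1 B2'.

Sextets: k=36, L=11, O=14, z=51
24-bit: (36<<18) | (11<<12) | (14<<6) | 51
      = 0x900000 | 0x00B000 | 0x000380 | 0x000033
      = 0x90B3B3
Bytes: (v>>16)&0xFF=90, (v>>8)&0xFF=B3, v&0xFF=B3

Answer: 0x90B3B3 90 B3 B3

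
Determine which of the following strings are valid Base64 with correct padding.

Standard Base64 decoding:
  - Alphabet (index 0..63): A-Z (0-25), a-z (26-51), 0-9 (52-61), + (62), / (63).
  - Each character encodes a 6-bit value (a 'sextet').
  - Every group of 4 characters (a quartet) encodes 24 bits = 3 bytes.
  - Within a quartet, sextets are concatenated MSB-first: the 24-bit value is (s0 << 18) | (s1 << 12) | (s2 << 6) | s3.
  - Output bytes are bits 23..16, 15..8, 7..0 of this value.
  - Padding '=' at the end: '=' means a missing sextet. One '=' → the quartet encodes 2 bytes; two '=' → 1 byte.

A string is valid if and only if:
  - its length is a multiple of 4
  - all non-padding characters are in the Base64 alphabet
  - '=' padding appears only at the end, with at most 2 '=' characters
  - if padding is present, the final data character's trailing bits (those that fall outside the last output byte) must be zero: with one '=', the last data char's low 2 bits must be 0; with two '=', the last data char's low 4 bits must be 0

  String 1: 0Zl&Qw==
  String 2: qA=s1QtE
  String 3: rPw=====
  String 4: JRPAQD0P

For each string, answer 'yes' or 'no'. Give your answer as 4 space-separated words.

String 1: '0Zl&Qw==' → invalid (bad char(s): ['&'])
String 2: 'qA=s1QtE' → invalid (bad char(s): ['=']; '=' in middle)
String 3: 'rPw=====' → invalid (5 pad chars (max 2))
String 4: 'JRPAQD0P' → valid

Answer: no no no yes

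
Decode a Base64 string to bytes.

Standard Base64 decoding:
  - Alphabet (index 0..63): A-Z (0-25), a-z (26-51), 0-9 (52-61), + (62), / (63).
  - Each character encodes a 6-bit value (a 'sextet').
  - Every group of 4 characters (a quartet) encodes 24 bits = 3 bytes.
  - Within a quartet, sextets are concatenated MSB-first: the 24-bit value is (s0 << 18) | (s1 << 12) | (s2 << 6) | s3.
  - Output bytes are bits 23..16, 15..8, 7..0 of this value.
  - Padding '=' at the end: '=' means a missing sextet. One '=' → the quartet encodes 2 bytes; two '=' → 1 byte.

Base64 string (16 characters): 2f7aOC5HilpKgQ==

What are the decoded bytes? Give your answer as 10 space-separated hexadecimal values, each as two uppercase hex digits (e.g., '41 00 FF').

After char 0 ('2'=54): chars_in_quartet=1 acc=0x36 bytes_emitted=0
After char 1 ('f'=31): chars_in_quartet=2 acc=0xD9F bytes_emitted=0
After char 2 ('7'=59): chars_in_quartet=3 acc=0x367FB bytes_emitted=0
After char 3 ('a'=26): chars_in_quartet=4 acc=0xD9FEDA -> emit D9 FE DA, reset; bytes_emitted=3
After char 4 ('O'=14): chars_in_quartet=1 acc=0xE bytes_emitted=3
After char 5 ('C'=2): chars_in_quartet=2 acc=0x382 bytes_emitted=3
After char 6 ('5'=57): chars_in_quartet=3 acc=0xE0B9 bytes_emitted=3
After char 7 ('H'=7): chars_in_quartet=4 acc=0x382E47 -> emit 38 2E 47, reset; bytes_emitted=6
After char 8 ('i'=34): chars_in_quartet=1 acc=0x22 bytes_emitted=6
After char 9 ('l'=37): chars_in_quartet=2 acc=0x8A5 bytes_emitted=6
After char 10 ('p'=41): chars_in_quartet=3 acc=0x22969 bytes_emitted=6
After char 11 ('K'=10): chars_in_quartet=4 acc=0x8A5A4A -> emit 8A 5A 4A, reset; bytes_emitted=9
After char 12 ('g'=32): chars_in_quartet=1 acc=0x20 bytes_emitted=9
After char 13 ('Q'=16): chars_in_quartet=2 acc=0x810 bytes_emitted=9
Padding '==': partial quartet acc=0x810 -> emit 81; bytes_emitted=10

Answer: D9 FE DA 38 2E 47 8A 5A 4A 81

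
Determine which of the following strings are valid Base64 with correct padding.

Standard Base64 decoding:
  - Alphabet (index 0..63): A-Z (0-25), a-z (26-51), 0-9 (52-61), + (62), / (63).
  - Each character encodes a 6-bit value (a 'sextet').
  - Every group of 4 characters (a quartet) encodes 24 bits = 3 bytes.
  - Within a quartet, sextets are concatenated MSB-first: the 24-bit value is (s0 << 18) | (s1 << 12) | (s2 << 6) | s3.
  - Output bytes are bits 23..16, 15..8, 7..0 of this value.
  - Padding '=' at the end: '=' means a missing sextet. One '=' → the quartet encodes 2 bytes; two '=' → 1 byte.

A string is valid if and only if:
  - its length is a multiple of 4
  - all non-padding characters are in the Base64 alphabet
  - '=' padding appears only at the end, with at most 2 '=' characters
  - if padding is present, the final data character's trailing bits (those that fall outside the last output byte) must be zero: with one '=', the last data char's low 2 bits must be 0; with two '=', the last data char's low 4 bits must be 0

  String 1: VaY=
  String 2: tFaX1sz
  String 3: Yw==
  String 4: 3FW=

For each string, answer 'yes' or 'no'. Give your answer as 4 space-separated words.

String 1: 'VaY=' → valid
String 2: 'tFaX1sz' → invalid (len=7 not mult of 4)
String 3: 'Yw==' → valid
String 4: '3FW=' → invalid (bad trailing bits)

Answer: yes no yes no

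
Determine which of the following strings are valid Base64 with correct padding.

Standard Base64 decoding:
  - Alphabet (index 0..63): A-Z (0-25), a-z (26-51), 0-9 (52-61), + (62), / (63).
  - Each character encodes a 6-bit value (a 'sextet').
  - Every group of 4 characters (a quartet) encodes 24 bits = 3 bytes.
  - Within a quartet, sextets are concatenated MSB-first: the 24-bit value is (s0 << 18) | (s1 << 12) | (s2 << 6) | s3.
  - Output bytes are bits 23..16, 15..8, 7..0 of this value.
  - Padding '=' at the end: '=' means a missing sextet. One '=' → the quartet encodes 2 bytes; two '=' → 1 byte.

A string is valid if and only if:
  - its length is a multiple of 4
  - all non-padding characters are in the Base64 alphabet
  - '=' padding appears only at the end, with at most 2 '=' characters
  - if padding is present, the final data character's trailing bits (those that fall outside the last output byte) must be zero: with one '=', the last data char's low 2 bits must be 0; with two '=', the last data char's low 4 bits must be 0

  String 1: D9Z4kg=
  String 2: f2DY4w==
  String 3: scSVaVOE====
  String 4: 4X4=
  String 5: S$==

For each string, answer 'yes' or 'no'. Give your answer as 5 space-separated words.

String 1: 'D9Z4kg=' → invalid (len=7 not mult of 4)
String 2: 'f2DY4w==' → valid
String 3: 'scSVaVOE====' → invalid (4 pad chars (max 2))
String 4: '4X4=' → valid
String 5: 'S$==' → invalid (bad char(s): ['$'])

Answer: no yes no yes no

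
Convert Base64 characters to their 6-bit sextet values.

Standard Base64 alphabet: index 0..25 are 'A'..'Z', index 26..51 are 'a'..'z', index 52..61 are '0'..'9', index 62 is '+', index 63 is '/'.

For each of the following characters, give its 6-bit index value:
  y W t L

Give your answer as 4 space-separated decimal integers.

'y': a..z range, 26 + ord('y') − ord('a') = 50
'W': A..Z range, ord('W') − ord('A') = 22
't': a..z range, 26 + ord('t') − ord('a') = 45
'L': A..Z range, ord('L') − ord('A') = 11

Answer: 50 22 45 11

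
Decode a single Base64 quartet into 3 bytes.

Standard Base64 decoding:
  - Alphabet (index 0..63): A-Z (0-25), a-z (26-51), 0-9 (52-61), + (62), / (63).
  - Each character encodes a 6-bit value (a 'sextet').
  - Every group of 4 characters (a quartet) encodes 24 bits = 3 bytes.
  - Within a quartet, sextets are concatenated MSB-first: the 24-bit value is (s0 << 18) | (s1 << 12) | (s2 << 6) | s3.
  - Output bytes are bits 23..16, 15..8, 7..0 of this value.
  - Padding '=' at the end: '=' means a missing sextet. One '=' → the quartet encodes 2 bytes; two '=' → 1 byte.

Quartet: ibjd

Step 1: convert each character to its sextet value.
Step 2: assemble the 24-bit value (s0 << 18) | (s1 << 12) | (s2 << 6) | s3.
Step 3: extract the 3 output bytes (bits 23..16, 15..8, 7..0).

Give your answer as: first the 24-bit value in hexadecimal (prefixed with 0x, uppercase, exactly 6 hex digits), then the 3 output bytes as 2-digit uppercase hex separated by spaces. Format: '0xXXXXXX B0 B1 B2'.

Sextets: i=34, b=27, j=35, d=29
24-bit: (34<<18) | (27<<12) | (35<<6) | 29
      = 0x880000 | 0x01B000 | 0x0008C0 | 0x00001D
      = 0x89B8DD
Bytes: (v>>16)&0xFF=89, (v>>8)&0xFF=B8, v&0xFF=DD

Answer: 0x89B8DD 89 B8 DD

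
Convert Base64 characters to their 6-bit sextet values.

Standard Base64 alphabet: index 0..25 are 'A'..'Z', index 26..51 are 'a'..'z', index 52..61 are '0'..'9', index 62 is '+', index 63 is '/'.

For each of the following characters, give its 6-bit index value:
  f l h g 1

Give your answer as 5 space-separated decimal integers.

'f': a..z range, 26 + ord('f') − ord('a') = 31
'l': a..z range, 26 + ord('l') − ord('a') = 37
'h': a..z range, 26 + ord('h') − ord('a') = 33
'g': a..z range, 26 + ord('g') − ord('a') = 32
'1': 0..9 range, 52 + ord('1') − ord('0') = 53

Answer: 31 37 33 32 53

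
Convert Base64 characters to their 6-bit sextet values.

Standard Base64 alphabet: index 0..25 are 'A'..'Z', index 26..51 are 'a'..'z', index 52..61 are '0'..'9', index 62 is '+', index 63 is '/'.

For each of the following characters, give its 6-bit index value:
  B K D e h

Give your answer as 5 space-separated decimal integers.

Answer: 1 10 3 30 33

Derivation:
'B': A..Z range, ord('B') − ord('A') = 1
'K': A..Z range, ord('K') − ord('A') = 10
'D': A..Z range, ord('D') − ord('A') = 3
'e': a..z range, 26 + ord('e') − ord('a') = 30
'h': a..z range, 26 + ord('h') − ord('a') = 33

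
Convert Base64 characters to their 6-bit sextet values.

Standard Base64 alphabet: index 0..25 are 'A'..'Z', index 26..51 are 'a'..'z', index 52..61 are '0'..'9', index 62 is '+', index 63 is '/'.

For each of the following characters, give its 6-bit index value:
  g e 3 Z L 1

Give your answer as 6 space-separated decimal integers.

Answer: 32 30 55 25 11 53

Derivation:
'g': a..z range, 26 + ord('g') − ord('a') = 32
'e': a..z range, 26 + ord('e') − ord('a') = 30
'3': 0..9 range, 52 + ord('3') − ord('0') = 55
'Z': A..Z range, ord('Z') − ord('A') = 25
'L': A..Z range, ord('L') − ord('A') = 11
'1': 0..9 range, 52 + ord('1') − ord('0') = 53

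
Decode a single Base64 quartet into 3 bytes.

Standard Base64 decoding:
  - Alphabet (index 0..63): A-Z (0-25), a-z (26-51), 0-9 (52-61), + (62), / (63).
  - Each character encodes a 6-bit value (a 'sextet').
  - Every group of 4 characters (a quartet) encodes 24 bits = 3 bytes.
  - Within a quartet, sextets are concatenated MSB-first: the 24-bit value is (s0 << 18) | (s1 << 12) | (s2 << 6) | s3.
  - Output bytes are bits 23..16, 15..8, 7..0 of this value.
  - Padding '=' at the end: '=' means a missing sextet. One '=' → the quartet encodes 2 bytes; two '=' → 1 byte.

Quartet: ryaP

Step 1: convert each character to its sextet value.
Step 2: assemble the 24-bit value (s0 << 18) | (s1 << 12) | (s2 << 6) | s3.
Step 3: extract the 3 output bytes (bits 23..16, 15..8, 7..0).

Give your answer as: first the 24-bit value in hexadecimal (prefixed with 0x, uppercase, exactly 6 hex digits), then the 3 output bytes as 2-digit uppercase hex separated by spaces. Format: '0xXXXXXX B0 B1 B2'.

Sextets: r=43, y=50, a=26, P=15
24-bit: (43<<18) | (50<<12) | (26<<6) | 15
      = 0xAC0000 | 0x032000 | 0x000680 | 0x00000F
      = 0xAF268F
Bytes: (v>>16)&0xFF=AF, (v>>8)&0xFF=26, v&0xFF=8F

Answer: 0xAF268F AF 26 8F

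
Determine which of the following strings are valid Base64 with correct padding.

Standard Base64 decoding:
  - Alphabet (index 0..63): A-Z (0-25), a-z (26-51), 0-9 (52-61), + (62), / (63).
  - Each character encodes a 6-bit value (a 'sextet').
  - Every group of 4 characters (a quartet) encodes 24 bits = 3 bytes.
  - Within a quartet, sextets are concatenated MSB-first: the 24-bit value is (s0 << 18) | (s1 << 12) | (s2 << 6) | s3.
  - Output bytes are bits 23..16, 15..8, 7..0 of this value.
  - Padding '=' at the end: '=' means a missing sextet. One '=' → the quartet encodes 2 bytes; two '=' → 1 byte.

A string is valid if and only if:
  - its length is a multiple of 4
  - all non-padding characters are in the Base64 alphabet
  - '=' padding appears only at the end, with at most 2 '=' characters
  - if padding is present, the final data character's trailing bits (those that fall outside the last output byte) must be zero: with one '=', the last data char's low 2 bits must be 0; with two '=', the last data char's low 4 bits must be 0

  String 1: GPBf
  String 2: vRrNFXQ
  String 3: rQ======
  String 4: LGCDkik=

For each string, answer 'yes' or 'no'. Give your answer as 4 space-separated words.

String 1: 'GPBf' → valid
String 2: 'vRrNFXQ' → invalid (len=7 not mult of 4)
String 3: 'rQ======' → invalid (6 pad chars (max 2))
String 4: 'LGCDkik=' → valid

Answer: yes no no yes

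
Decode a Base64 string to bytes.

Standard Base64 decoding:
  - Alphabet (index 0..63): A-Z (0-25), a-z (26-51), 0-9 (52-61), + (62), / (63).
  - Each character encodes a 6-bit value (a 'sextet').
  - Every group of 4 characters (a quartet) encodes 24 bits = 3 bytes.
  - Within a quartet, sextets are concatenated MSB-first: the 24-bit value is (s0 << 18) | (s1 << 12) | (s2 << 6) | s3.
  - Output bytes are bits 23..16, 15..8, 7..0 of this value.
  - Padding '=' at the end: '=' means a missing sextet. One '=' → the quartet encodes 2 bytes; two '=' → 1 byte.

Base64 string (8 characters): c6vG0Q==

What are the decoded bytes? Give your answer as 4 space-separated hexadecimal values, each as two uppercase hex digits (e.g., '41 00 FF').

Answer: 73 AB C6 D1

Derivation:
After char 0 ('c'=28): chars_in_quartet=1 acc=0x1C bytes_emitted=0
After char 1 ('6'=58): chars_in_quartet=2 acc=0x73A bytes_emitted=0
After char 2 ('v'=47): chars_in_quartet=3 acc=0x1CEAF bytes_emitted=0
After char 3 ('G'=6): chars_in_quartet=4 acc=0x73ABC6 -> emit 73 AB C6, reset; bytes_emitted=3
After char 4 ('0'=52): chars_in_quartet=1 acc=0x34 bytes_emitted=3
After char 5 ('Q'=16): chars_in_quartet=2 acc=0xD10 bytes_emitted=3
Padding '==': partial quartet acc=0xD10 -> emit D1; bytes_emitted=4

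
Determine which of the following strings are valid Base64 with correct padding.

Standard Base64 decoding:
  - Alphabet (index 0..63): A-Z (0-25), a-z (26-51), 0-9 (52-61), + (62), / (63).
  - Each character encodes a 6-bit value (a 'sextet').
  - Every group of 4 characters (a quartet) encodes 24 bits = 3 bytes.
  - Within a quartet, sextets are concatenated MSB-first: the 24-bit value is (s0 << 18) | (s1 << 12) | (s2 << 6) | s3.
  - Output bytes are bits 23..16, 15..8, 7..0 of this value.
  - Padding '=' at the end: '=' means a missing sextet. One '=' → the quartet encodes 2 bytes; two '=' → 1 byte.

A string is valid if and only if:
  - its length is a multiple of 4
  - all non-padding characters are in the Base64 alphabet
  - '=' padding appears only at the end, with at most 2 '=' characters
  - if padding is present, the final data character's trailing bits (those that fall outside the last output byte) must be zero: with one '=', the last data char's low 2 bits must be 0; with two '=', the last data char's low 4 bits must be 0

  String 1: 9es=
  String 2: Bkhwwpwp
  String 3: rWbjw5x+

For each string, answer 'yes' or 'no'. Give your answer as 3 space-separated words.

Answer: yes yes yes

Derivation:
String 1: '9es=' → valid
String 2: 'Bkhwwpwp' → valid
String 3: 'rWbjw5x+' → valid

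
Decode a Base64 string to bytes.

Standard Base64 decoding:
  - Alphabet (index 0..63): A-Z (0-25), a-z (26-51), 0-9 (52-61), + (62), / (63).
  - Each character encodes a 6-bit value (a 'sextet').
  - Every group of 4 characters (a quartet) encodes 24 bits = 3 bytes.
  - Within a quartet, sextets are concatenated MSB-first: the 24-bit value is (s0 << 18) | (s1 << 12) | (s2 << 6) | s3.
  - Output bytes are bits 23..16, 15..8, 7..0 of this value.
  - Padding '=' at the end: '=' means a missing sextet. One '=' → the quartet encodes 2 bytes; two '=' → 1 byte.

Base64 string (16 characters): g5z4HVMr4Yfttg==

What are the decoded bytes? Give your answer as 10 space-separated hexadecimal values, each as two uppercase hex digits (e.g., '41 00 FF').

Answer: 83 9C F8 1D 53 2B E1 87 ED B6

Derivation:
After char 0 ('g'=32): chars_in_quartet=1 acc=0x20 bytes_emitted=0
After char 1 ('5'=57): chars_in_quartet=2 acc=0x839 bytes_emitted=0
After char 2 ('z'=51): chars_in_quartet=3 acc=0x20E73 bytes_emitted=0
After char 3 ('4'=56): chars_in_quartet=4 acc=0x839CF8 -> emit 83 9C F8, reset; bytes_emitted=3
After char 4 ('H'=7): chars_in_quartet=1 acc=0x7 bytes_emitted=3
After char 5 ('V'=21): chars_in_quartet=2 acc=0x1D5 bytes_emitted=3
After char 6 ('M'=12): chars_in_quartet=3 acc=0x754C bytes_emitted=3
After char 7 ('r'=43): chars_in_quartet=4 acc=0x1D532B -> emit 1D 53 2B, reset; bytes_emitted=6
After char 8 ('4'=56): chars_in_quartet=1 acc=0x38 bytes_emitted=6
After char 9 ('Y'=24): chars_in_quartet=2 acc=0xE18 bytes_emitted=6
After char 10 ('f'=31): chars_in_quartet=3 acc=0x3861F bytes_emitted=6
After char 11 ('t'=45): chars_in_quartet=4 acc=0xE187ED -> emit E1 87 ED, reset; bytes_emitted=9
After char 12 ('t'=45): chars_in_quartet=1 acc=0x2D bytes_emitted=9
After char 13 ('g'=32): chars_in_quartet=2 acc=0xB60 bytes_emitted=9
Padding '==': partial quartet acc=0xB60 -> emit B6; bytes_emitted=10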